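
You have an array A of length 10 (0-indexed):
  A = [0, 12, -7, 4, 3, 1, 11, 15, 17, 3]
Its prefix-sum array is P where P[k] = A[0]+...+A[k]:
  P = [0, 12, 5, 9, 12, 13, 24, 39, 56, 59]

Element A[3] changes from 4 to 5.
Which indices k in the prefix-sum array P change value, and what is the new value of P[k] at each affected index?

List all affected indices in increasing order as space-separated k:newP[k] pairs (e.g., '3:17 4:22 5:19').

Answer: 3:10 4:13 5:14 6:25 7:40 8:57 9:60

Derivation:
P[k] = A[0] + ... + A[k]
P[k] includes A[3] iff k >= 3
Affected indices: 3, 4, ..., 9; delta = 1
  P[3]: 9 + 1 = 10
  P[4]: 12 + 1 = 13
  P[5]: 13 + 1 = 14
  P[6]: 24 + 1 = 25
  P[7]: 39 + 1 = 40
  P[8]: 56 + 1 = 57
  P[9]: 59 + 1 = 60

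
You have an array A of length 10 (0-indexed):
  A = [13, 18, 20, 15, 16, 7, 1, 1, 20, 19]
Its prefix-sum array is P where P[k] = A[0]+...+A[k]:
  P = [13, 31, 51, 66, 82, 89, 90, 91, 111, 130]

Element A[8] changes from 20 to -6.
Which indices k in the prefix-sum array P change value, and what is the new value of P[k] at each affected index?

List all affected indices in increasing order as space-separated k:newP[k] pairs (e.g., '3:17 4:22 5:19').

Answer: 8:85 9:104

Derivation:
P[k] = A[0] + ... + A[k]
P[k] includes A[8] iff k >= 8
Affected indices: 8, 9, ..., 9; delta = -26
  P[8]: 111 + -26 = 85
  P[9]: 130 + -26 = 104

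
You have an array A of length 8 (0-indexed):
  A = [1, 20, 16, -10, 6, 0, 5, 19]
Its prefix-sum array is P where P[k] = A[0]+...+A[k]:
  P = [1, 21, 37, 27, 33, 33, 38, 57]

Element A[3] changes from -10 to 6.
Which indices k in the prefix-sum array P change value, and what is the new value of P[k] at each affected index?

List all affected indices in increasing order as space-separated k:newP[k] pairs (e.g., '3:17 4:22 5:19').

P[k] = A[0] + ... + A[k]
P[k] includes A[3] iff k >= 3
Affected indices: 3, 4, ..., 7; delta = 16
  P[3]: 27 + 16 = 43
  P[4]: 33 + 16 = 49
  P[5]: 33 + 16 = 49
  P[6]: 38 + 16 = 54
  P[7]: 57 + 16 = 73

Answer: 3:43 4:49 5:49 6:54 7:73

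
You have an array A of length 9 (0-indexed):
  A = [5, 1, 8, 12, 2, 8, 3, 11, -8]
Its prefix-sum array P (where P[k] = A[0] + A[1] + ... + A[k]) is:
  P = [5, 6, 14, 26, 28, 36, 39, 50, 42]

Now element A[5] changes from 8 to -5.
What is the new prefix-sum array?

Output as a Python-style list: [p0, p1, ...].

Change: A[5] 8 -> -5, delta = -13
P[k] for k < 5: unchanged (A[5] not included)
P[k] for k >= 5: shift by delta = -13
  P[0] = 5 + 0 = 5
  P[1] = 6 + 0 = 6
  P[2] = 14 + 0 = 14
  P[3] = 26 + 0 = 26
  P[4] = 28 + 0 = 28
  P[5] = 36 + -13 = 23
  P[6] = 39 + -13 = 26
  P[7] = 50 + -13 = 37
  P[8] = 42 + -13 = 29

Answer: [5, 6, 14, 26, 28, 23, 26, 37, 29]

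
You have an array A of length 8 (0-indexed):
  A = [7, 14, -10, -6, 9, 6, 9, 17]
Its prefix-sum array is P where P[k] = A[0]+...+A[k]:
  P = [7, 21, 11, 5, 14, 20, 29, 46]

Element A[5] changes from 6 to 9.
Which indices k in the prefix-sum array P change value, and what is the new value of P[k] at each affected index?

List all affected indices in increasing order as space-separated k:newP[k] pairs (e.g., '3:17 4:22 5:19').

P[k] = A[0] + ... + A[k]
P[k] includes A[5] iff k >= 5
Affected indices: 5, 6, ..., 7; delta = 3
  P[5]: 20 + 3 = 23
  P[6]: 29 + 3 = 32
  P[7]: 46 + 3 = 49

Answer: 5:23 6:32 7:49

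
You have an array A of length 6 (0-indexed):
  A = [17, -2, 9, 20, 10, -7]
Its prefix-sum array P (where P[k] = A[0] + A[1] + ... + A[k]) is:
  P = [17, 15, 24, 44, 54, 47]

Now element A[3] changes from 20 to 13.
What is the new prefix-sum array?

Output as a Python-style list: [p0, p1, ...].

Answer: [17, 15, 24, 37, 47, 40]

Derivation:
Change: A[3] 20 -> 13, delta = -7
P[k] for k < 3: unchanged (A[3] not included)
P[k] for k >= 3: shift by delta = -7
  P[0] = 17 + 0 = 17
  P[1] = 15 + 0 = 15
  P[2] = 24 + 0 = 24
  P[3] = 44 + -7 = 37
  P[4] = 54 + -7 = 47
  P[5] = 47 + -7 = 40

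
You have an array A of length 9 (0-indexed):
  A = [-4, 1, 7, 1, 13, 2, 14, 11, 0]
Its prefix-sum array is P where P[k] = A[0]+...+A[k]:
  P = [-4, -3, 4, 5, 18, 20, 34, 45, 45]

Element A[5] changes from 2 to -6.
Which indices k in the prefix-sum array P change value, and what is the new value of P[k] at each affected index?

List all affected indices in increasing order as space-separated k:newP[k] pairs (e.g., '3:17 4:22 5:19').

Answer: 5:12 6:26 7:37 8:37

Derivation:
P[k] = A[0] + ... + A[k]
P[k] includes A[5] iff k >= 5
Affected indices: 5, 6, ..., 8; delta = -8
  P[5]: 20 + -8 = 12
  P[6]: 34 + -8 = 26
  P[7]: 45 + -8 = 37
  P[8]: 45 + -8 = 37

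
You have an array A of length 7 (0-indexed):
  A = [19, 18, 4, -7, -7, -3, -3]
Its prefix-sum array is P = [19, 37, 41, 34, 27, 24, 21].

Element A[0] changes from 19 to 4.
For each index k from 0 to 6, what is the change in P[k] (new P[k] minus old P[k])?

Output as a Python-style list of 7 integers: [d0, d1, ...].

Element change: A[0] 19 -> 4, delta = -15
For k < 0: P[k] unchanged, delta_P[k] = 0
For k >= 0: P[k] shifts by exactly -15
Delta array: [-15, -15, -15, -15, -15, -15, -15]

Answer: [-15, -15, -15, -15, -15, -15, -15]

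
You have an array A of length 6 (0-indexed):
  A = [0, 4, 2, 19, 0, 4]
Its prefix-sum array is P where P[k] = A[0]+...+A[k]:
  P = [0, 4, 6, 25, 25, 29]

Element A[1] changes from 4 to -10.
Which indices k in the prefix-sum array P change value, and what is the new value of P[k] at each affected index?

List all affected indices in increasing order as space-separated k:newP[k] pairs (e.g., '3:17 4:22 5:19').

Answer: 1:-10 2:-8 3:11 4:11 5:15

Derivation:
P[k] = A[0] + ... + A[k]
P[k] includes A[1] iff k >= 1
Affected indices: 1, 2, ..., 5; delta = -14
  P[1]: 4 + -14 = -10
  P[2]: 6 + -14 = -8
  P[3]: 25 + -14 = 11
  P[4]: 25 + -14 = 11
  P[5]: 29 + -14 = 15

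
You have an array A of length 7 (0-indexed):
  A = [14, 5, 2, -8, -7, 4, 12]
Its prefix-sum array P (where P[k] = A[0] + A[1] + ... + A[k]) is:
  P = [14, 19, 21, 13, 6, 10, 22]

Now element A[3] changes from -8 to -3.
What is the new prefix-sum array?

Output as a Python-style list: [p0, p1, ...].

Change: A[3] -8 -> -3, delta = 5
P[k] for k < 3: unchanged (A[3] not included)
P[k] for k >= 3: shift by delta = 5
  P[0] = 14 + 0 = 14
  P[1] = 19 + 0 = 19
  P[2] = 21 + 0 = 21
  P[3] = 13 + 5 = 18
  P[4] = 6 + 5 = 11
  P[5] = 10 + 5 = 15
  P[6] = 22 + 5 = 27

Answer: [14, 19, 21, 18, 11, 15, 27]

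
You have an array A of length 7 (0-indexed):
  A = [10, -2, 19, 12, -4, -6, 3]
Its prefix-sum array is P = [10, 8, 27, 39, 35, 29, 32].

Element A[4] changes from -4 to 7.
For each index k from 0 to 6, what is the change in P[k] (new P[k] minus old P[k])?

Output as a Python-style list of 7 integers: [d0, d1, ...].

Element change: A[4] -4 -> 7, delta = 11
For k < 4: P[k] unchanged, delta_P[k] = 0
For k >= 4: P[k] shifts by exactly 11
Delta array: [0, 0, 0, 0, 11, 11, 11]

Answer: [0, 0, 0, 0, 11, 11, 11]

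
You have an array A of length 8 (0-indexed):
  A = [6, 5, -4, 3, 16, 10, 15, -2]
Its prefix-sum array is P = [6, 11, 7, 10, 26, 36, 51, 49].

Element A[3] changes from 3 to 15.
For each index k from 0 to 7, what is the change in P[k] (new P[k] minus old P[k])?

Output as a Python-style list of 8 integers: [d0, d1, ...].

Element change: A[3] 3 -> 15, delta = 12
For k < 3: P[k] unchanged, delta_P[k] = 0
For k >= 3: P[k] shifts by exactly 12
Delta array: [0, 0, 0, 12, 12, 12, 12, 12]

Answer: [0, 0, 0, 12, 12, 12, 12, 12]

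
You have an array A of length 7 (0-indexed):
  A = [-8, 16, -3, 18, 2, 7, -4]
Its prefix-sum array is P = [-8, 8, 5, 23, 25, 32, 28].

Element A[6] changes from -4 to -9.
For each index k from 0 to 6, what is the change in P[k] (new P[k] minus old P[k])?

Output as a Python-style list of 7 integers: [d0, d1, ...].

Answer: [0, 0, 0, 0, 0, 0, -5]

Derivation:
Element change: A[6] -4 -> -9, delta = -5
For k < 6: P[k] unchanged, delta_P[k] = 0
For k >= 6: P[k] shifts by exactly -5
Delta array: [0, 0, 0, 0, 0, 0, -5]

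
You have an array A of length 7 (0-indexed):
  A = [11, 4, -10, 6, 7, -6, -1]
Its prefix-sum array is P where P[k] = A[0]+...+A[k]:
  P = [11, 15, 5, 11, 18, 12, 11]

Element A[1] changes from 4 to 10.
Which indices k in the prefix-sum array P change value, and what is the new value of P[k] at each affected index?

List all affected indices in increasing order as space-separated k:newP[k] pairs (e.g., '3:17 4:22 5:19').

Answer: 1:21 2:11 3:17 4:24 5:18 6:17

Derivation:
P[k] = A[0] + ... + A[k]
P[k] includes A[1] iff k >= 1
Affected indices: 1, 2, ..., 6; delta = 6
  P[1]: 15 + 6 = 21
  P[2]: 5 + 6 = 11
  P[3]: 11 + 6 = 17
  P[4]: 18 + 6 = 24
  P[5]: 12 + 6 = 18
  P[6]: 11 + 6 = 17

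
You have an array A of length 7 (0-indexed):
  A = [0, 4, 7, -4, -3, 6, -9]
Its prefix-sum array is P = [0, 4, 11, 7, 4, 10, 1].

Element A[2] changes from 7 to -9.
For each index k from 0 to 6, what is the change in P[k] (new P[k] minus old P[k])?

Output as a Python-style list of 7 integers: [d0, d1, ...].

Element change: A[2] 7 -> -9, delta = -16
For k < 2: P[k] unchanged, delta_P[k] = 0
For k >= 2: P[k] shifts by exactly -16
Delta array: [0, 0, -16, -16, -16, -16, -16]

Answer: [0, 0, -16, -16, -16, -16, -16]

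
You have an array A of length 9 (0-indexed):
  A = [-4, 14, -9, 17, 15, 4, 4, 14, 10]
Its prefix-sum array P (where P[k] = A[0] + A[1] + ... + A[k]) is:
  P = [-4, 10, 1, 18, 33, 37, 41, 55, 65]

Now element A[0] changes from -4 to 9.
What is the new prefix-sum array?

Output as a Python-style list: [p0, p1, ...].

Answer: [9, 23, 14, 31, 46, 50, 54, 68, 78]

Derivation:
Change: A[0] -4 -> 9, delta = 13
P[k] for k < 0: unchanged (A[0] not included)
P[k] for k >= 0: shift by delta = 13
  P[0] = -4 + 13 = 9
  P[1] = 10 + 13 = 23
  P[2] = 1 + 13 = 14
  P[3] = 18 + 13 = 31
  P[4] = 33 + 13 = 46
  P[5] = 37 + 13 = 50
  P[6] = 41 + 13 = 54
  P[7] = 55 + 13 = 68
  P[8] = 65 + 13 = 78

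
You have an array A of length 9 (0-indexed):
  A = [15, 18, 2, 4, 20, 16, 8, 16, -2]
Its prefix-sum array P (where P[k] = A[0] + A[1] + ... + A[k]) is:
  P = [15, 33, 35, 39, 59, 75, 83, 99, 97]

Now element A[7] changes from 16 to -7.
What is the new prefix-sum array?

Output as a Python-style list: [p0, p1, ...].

Change: A[7] 16 -> -7, delta = -23
P[k] for k < 7: unchanged (A[7] not included)
P[k] for k >= 7: shift by delta = -23
  P[0] = 15 + 0 = 15
  P[1] = 33 + 0 = 33
  P[2] = 35 + 0 = 35
  P[3] = 39 + 0 = 39
  P[4] = 59 + 0 = 59
  P[5] = 75 + 0 = 75
  P[6] = 83 + 0 = 83
  P[7] = 99 + -23 = 76
  P[8] = 97 + -23 = 74

Answer: [15, 33, 35, 39, 59, 75, 83, 76, 74]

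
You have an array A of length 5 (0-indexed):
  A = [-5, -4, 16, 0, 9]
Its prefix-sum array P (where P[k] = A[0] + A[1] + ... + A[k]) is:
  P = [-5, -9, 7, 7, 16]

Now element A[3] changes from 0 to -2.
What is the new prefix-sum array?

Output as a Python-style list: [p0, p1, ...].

Change: A[3] 0 -> -2, delta = -2
P[k] for k < 3: unchanged (A[3] not included)
P[k] for k >= 3: shift by delta = -2
  P[0] = -5 + 0 = -5
  P[1] = -9 + 0 = -9
  P[2] = 7 + 0 = 7
  P[3] = 7 + -2 = 5
  P[4] = 16 + -2 = 14

Answer: [-5, -9, 7, 5, 14]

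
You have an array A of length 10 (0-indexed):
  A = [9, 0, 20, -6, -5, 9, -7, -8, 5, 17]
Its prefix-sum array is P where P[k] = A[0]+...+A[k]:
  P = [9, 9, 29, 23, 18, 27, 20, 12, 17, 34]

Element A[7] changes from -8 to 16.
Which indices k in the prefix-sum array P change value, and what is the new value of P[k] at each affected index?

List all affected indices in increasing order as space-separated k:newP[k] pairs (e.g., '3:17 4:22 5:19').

P[k] = A[0] + ... + A[k]
P[k] includes A[7] iff k >= 7
Affected indices: 7, 8, ..., 9; delta = 24
  P[7]: 12 + 24 = 36
  P[8]: 17 + 24 = 41
  P[9]: 34 + 24 = 58

Answer: 7:36 8:41 9:58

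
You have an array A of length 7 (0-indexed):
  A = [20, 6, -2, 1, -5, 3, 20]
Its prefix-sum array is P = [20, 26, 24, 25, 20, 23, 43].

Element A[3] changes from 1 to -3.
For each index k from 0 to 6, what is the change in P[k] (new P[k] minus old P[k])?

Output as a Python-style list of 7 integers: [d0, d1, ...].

Element change: A[3] 1 -> -3, delta = -4
For k < 3: P[k] unchanged, delta_P[k] = 0
For k >= 3: P[k] shifts by exactly -4
Delta array: [0, 0, 0, -4, -4, -4, -4]

Answer: [0, 0, 0, -4, -4, -4, -4]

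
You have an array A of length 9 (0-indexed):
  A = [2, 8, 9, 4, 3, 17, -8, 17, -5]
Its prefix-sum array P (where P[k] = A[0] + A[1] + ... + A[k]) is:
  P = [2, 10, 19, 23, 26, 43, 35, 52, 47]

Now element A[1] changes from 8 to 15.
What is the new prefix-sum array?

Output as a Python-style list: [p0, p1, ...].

Change: A[1] 8 -> 15, delta = 7
P[k] for k < 1: unchanged (A[1] not included)
P[k] for k >= 1: shift by delta = 7
  P[0] = 2 + 0 = 2
  P[1] = 10 + 7 = 17
  P[2] = 19 + 7 = 26
  P[3] = 23 + 7 = 30
  P[4] = 26 + 7 = 33
  P[5] = 43 + 7 = 50
  P[6] = 35 + 7 = 42
  P[7] = 52 + 7 = 59
  P[8] = 47 + 7 = 54

Answer: [2, 17, 26, 30, 33, 50, 42, 59, 54]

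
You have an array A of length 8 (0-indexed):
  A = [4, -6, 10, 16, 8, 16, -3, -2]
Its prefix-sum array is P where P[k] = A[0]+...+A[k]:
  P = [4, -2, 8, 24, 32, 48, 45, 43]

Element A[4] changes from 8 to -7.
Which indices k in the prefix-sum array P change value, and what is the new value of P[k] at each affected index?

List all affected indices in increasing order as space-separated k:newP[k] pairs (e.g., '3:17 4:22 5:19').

P[k] = A[0] + ... + A[k]
P[k] includes A[4] iff k >= 4
Affected indices: 4, 5, ..., 7; delta = -15
  P[4]: 32 + -15 = 17
  P[5]: 48 + -15 = 33
  P[6]: 45 + -15 = 30
  P[7]: 43 + -15 = 28

Answer: 4:17 5:33 6:30 7:28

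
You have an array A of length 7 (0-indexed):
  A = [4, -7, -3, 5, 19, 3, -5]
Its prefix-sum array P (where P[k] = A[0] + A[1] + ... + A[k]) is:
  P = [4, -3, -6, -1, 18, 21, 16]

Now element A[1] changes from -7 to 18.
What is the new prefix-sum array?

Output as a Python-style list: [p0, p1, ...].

Change: A[1] -7 -> 18, delta = 25
P[k] for k < 1: unchanged (A[1] not included)
P[k] for k >= 1: shift by delta = 25
  P[0] = 4 + 0 = 4
  P[1] = -3 + 25 = 22
  P[2] = -6 + 25 = 19
  P[3] = -1 + 25 = 24
  P[4] = 18 + 25 = 43
  P[5] = 21 + 25 = 46
  P[6] = 16 + 25 = 41

Answer: [4, 22, 19, 24, 43, 46, 41]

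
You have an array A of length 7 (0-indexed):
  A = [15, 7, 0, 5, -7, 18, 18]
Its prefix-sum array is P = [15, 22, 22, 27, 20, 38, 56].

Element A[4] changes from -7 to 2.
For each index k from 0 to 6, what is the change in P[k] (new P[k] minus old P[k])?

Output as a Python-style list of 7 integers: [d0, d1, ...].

Element change: A[4] -7 -> 2, delta = 9
For k < 4: P[k] unchanged, delta_P[k] = 0
For k >= 4: P[k] shifts by exactly 9
Delta array: [0, 0, 0, 0, 9, 9, 9]

Answer: [0, 0, 0, 0, 9, 9, 9]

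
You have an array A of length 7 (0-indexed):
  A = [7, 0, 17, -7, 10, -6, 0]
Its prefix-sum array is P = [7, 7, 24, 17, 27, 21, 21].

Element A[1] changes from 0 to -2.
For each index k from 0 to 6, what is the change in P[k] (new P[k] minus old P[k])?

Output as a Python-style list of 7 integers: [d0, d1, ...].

Element change: A[1] 0 -> -2, delta = -2
For k < 1: P[k] unchanged, delta_P[k] = 0
For k >= 1: P[k] shifts by exactly -2
Delta array: [0, -2, -2, -2, -2, -2, -2]

Answer: [0, -2, -2, -2, -2, -2, -2]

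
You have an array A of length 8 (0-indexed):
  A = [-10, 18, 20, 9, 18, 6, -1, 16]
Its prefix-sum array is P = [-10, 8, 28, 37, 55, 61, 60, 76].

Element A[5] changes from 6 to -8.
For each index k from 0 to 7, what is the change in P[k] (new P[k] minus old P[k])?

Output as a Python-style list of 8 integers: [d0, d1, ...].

Answer: [0, 0, 0, 0, 0, -14, -14, -14]

Derivation:
Element change: A[5] 6 -> -8, delta = -14
For k < 5: P[k] unchanged, delta_P[k] = 0
For k >= 5: P[k] shifts by exactly -14
Delta array: [0, 0, 0, 0, 0, -14, -14, -14]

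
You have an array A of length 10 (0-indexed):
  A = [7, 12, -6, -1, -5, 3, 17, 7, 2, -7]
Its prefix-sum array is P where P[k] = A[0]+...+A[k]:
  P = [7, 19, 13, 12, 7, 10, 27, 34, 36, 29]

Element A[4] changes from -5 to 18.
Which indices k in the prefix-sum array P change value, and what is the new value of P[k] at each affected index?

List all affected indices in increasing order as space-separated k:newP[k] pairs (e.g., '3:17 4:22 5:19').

P[k] = A[0] + ... + A[k]
P[k] includes A[4] iff k >= 4
Affected indices: 4, 5, ..., 9; delta = 23
  P[4]: 7 + 23 = 30
  P[5]: 10 + 23 = 33
  P[6]: 27 + 23 = 50
  P[7]: 34 + 23 = 57
  P[8]: 36 + 23 = 59
  P[9]: 29 + 23 = 52

Answer: 4:30 5:33 6:50 7:57 8:59 9:52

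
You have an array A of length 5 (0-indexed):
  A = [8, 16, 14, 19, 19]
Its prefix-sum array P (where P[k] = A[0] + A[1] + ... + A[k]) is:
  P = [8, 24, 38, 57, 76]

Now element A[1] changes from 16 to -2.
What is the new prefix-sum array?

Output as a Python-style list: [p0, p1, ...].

Answer: [8, 6, 20, 39, 58]

Derivation:
Change: A[1] 16 -> -2, delta = -18
P[k] for k < 1: unchanged (A[1] not included)
P[k] for k >= 1: shift by delta = -18
  P[0] = 8 + 0 = 8
  P[1] = 24 + -18 = 6
  P[2] = 38 + -18 = 20
  P[3] = 57 + -18 = 39
  P[4] = 76 + -18 = 58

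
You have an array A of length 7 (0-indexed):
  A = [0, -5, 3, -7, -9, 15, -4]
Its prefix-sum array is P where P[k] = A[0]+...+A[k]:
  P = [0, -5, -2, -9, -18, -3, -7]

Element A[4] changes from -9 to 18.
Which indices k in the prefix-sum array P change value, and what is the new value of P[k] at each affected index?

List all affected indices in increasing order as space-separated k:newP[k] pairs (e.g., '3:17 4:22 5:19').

P[k] = A[0] + ... + A[k]
P[k] includes A[4] iff k >= 4
Affected indices: 4, 5, ..., 6; delta = 27
  P[4]: -18 + 27 = 9
  P[5]: -3 + 27 = 24
  P[6]: -7 + 27 = 20

Answer: 4:9 5:24 6:20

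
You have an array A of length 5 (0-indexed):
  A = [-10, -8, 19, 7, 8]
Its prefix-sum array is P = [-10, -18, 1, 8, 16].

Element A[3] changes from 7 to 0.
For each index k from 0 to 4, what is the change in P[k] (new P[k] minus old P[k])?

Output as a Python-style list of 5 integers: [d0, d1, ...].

Answer: [0, 0, 0, -7, -7]

Derivation:
Element change: A[3] 7 -> 0, delta = -7
For k < 3: P[k] unchanged, delta_P[k] = 0
For k >= 3: P[k] shifts by exactly -7
Delta array: [0, 0, 0, -7, -7]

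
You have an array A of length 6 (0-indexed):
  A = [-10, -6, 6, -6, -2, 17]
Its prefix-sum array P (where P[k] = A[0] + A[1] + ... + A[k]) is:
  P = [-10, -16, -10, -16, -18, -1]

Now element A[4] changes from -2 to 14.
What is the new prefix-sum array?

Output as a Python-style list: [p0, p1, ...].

Answer: [-10, -16, -10, -16, -2, 15]

Derivation:
Change: A[4] -2 -> 14, delta = 16
P[k] for k < 4: unchanged (A[4] not included)
P[k] for k >= 4: shift by delta = 16
  P[0] = -10 + 0 = -10
  P[1] = -16 + 0 = -16
  P[2] = -10 + 0 = -10
  P[3] = -16 + 0 = -16
  P[4] = -18 + 16 = -2
  P[5] = -1 + 16 = 15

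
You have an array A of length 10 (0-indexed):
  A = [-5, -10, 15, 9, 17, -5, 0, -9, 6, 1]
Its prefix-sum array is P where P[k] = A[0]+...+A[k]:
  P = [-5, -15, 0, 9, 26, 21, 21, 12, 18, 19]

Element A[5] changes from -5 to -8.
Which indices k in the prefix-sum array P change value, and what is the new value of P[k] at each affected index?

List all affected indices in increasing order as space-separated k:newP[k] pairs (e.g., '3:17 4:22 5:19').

Answer: 5:18 6:18 7:9 8:15 9:16

Derivation:
P[k] = A[0] + ... + A[k]
P[k] includes A[5] iff k >= 5
Affected indices: 5, 6, ..., 9; delta = -3
  P[5]: 21 + -3 = 18
  P[6]: 21 + -3 = 18
  P[7]: 12 + -3 = 9
  P[8]: 18 + -3 = 15
  P[9]: 19 + -3 = 16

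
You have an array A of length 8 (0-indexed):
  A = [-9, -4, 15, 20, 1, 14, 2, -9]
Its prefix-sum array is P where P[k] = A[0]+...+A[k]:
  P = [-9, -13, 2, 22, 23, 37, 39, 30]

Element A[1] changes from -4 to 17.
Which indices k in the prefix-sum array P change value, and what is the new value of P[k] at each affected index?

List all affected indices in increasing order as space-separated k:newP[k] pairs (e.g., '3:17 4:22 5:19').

Answer: 1:8 2:23 3:43 4:44 5:58 6:60 7:51

Derivation:
P[k] = A[0] + ... + A[k]
P[k] includes A[1] iff k >= 1
Affected indices: 1, 2, ..., 7; delta = 21
  P[1]: -13 + 21 = 8
  P[2]: 2 + 21 = 23
  P[3]: 22 + 21 = 43
  P[4]: 23 + 21 = 44
  P[5]: 37 + 21 = 58
  P[6]: 39 + 21 = 60
  P[7]: 30 + 21 = 51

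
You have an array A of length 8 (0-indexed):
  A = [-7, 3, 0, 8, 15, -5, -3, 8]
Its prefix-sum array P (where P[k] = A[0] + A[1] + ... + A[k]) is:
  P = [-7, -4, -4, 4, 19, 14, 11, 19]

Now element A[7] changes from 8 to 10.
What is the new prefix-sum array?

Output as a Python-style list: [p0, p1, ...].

Change: A[7] 8 -> 10, delta = 2
P[k] for k < 7: unchanged (A[7] not included)
P[k] for k >= 7: shift by delta = 2
  P[0] = -7 + 0 = -7
  P[1] = -4 + 0 = -4
  P[2] = -4 + 0 = -4
  P[3] = 4 + 0 = 4
  P[4] = 19 + 0 = 19
  P[5] = 14 + 0 = 14
  P[6] = 11 + 0 = 11
  P[7] = 19 + 2 = 21

Answer: [-7, -4, -4, 4, 19, 14, 11, 21]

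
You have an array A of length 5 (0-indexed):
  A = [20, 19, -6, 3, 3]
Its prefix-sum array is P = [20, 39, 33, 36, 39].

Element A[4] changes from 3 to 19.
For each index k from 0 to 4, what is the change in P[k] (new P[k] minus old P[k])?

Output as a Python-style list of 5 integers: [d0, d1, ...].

Answer: [0, 0, 0, 0, 16]

Derivation:
Element change: A[4] 3 -> 19, delta = 16
For k < 4: P[k] unchanged, delta_P[k] = 0
For k >= 4: P[k] shifts by exactly 16
Delta array: [0, 0, 0, 0, 16]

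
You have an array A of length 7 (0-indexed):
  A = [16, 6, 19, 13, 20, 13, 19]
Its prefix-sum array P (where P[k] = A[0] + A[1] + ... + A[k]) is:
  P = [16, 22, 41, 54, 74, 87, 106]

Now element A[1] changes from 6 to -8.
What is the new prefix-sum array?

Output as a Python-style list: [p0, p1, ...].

Change: A[1] 6 -> -8, delta = -14
P[k] for k < 1: unchanged (A[1] not included)
P[k] for k >= 1: shift by delta = -14
  P[0] = 16 + 0 = 16
  P[1] = 22 + -14 = 8
  P[2] = 41 + -14 = 27
  P[3] = 54 + -14 = 40
  P[4] = 74 + -14 = 60
  P[5] = 87 + -14 = 73
  P[6] = 106 + -14 = 92

Answer: [16, 8, 27, 40, 60, 73, 92]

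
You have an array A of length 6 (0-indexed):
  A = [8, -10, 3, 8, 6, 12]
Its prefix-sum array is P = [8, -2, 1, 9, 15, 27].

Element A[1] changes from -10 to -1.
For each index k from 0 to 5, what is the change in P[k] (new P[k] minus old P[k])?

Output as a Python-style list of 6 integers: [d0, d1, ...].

Element change: A[1] -10 -> -1, delta = 9
For k < 1: P[k] unchanged, delta_P[k] = 0
For k >= 1: P[k] shifts by exactly 9
Delta array: [0, 9, 9, 9, 9, 9]

Answer: [0, 9, 9, 9, 9, 9]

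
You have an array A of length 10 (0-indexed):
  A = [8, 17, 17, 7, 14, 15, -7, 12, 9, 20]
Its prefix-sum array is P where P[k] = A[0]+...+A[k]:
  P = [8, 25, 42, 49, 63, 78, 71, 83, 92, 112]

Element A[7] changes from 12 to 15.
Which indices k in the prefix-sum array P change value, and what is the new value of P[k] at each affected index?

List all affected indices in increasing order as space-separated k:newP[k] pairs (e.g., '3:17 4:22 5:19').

P[k] = A[0] + ... + A[k]
P[k] includes A[7] iff k >= 7
Affected indices: 7, 8, ..., 9; delta = 3
  P[7]: 83 + 3 = 86
  P[8]: 92 + 3 = 95
  P[9]: 112 + 3 = 115

Answer: 7:86 8:95 9:115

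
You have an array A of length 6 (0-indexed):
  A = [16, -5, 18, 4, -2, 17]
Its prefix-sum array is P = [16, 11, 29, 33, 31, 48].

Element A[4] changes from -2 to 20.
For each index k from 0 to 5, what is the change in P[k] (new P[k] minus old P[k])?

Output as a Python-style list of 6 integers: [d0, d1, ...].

Answer: [0, 0, 0, 0, 22, 22]

Derivation:
Element change: A[4] -2 -> 20, delta = 22
For k < 4: P[k] unchanged, delta_P[k] = 0
For k >= 4: P[k] shifts by exactly 22
Delta array: [0, 0, 0, 0, 22, 22]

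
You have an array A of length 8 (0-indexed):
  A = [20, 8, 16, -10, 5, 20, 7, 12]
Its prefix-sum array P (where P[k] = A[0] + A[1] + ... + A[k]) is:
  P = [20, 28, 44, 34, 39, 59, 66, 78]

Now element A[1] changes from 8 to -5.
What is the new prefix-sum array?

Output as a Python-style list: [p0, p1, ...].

Answer: [20, 15, 31, 21, 26, 46, 53, 65]

Derivation:
Change: A[1] 8 -> -5, delta = -13
P[k] for k < 1: unchanged (A[1] not included)
P[k] for k >= 1: shift by delta = -13
  P[0] = 20 + 0 = 20
  P[1] = 28 + -13 = 15
  P[2] = 44 + -13 = 31
  P[3] = 34 + -13 = 21
  P[4] = 39 + -13 = 26
  P[5] = 59 + -13 = 46
  P[6] = 66 + -13 = 53
  P[7] = 78 + -13 = 65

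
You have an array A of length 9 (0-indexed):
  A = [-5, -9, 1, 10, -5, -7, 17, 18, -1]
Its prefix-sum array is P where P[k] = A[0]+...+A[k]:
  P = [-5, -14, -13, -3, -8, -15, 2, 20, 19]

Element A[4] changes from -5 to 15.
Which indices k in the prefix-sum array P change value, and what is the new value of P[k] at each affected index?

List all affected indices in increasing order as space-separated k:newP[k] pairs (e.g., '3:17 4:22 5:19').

P[k] = A[0] + ... + A[k]
P[k] includes A[4] iff k >= 4
Affected indices: 4, 5, ..., 8; delta = 20
  P[4]: -8 + 20 = 12
  P[5]: -15 + 20 = 5
  P[6]: 2 + 20 = 22
  P[7]: 20 + 20 = 40
  P[8]: 19 + 20 = 39

Answer: 4:12 5:5 6:22 7:40 8:39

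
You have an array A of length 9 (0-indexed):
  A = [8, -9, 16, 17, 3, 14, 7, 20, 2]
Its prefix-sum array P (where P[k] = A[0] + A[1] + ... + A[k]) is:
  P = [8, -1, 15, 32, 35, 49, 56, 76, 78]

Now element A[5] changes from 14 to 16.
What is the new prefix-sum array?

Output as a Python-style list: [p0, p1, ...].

Change: A[5] 14 -> 16, delta = 2
P[k] for k < 5: unchanged (A[5] not included)
P[k] for k >= 5: shift by delta = 2
  P[0] = 8 + 0 = 8
  P[1] = -1 + 0 = -1
  P[2] = 15 + 0 = 15
  P[3] = 32 + 0 = 32
  P[4] = 35 + 0 = 35
  P[5] = 49 + 2 = 51
  P[6] = 56 + 2 = 58
  P[7] = 76 + 2 = 78
  P[8] = 78 + 2 = 80

Answer: [8, -1, 15, 32, 35, 51, 58, 78, 80]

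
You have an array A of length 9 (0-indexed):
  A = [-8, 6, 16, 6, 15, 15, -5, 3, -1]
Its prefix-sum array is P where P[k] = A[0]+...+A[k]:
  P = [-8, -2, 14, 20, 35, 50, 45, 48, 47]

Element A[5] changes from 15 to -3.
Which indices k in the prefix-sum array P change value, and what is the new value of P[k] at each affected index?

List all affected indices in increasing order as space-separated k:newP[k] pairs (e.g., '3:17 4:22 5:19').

Answer: 5:32 6:27 7:30 8:29

Derivation:
P[k] = A[0] + ... + A[k]
P[k] includes A[5] iff k >= 5
Affected indices: 5, 6, ..., 8; delta = -18
  P[5]: 50 + -18 = 32
  P[6]: 45 + -18 = 27
  P[7]: 48 + -18 = 30
  P[8]: 47 + -18 = 29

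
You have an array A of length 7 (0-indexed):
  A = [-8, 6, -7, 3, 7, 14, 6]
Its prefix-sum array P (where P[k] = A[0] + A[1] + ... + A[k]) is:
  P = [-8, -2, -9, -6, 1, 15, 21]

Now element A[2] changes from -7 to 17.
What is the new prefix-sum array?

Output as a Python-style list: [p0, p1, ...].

Answer: [-8, -2, 15, 18, 25, 39, 45]

Derivation:
Change: A[2] -7 -> 17, delta = 24
P[k] for k < 2: unchanged (A[2] not included)
P[k] for k >= 2: shift by delta = 24
  P[0] = -8 + 0 = -8
  P[1] = -2 + 0 = -2
  P[2] = -9 + 24 = 15
  P[3] = -6 + 24 = 18
  P[4] = 1 + 24 = 25
  P[5] = 15 + 24 = 39
  P[6] = 21 + 24 = 45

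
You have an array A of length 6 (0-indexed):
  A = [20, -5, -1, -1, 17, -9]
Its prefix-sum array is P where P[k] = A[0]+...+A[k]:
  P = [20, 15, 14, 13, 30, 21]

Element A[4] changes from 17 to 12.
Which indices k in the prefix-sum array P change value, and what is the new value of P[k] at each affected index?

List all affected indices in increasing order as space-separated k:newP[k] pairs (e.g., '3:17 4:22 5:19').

Answer: 4:25 5:16

Derivation:
P[k] = A[0] + ... + A[k]
P[k] includes A[4] iff k >= 4
Affected indices: 4, 5, ..., 5; delta = -5
  P[4]: 30 + -5 = 25
  P[5]: 21 + -5 = 16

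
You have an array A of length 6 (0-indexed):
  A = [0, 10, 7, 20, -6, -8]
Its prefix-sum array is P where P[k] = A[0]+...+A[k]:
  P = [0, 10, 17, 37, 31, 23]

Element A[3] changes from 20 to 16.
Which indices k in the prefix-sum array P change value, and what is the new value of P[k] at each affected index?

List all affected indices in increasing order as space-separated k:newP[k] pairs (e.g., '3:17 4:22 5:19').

P[k] = A[0] + ... + A[k]
P[k] includes A[3] iff k >= 3
Affected indices: 3, 4, ..., 5; delta = -4
  P[3]: 37 + -4 = 33
  P[4]: 31 + -4 = 27
  P[5]: 23 + -4 = 19

Answer: 3:33 4:27 5:19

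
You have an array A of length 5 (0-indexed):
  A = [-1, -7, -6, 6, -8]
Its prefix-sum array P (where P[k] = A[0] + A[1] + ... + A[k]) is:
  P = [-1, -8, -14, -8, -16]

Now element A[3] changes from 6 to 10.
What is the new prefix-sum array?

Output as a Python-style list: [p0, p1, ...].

Answer: [-1, -8, -14, -4, -12]

Derivation:
Change: A[3] 6 -> 10, delta = 4
P[k] for k < 3: unchanged (A[3] not included)
P[k] for k >= 3: shift by delta = 4
  P[0] = -1 + 0 = -1
  P[1] = -8 + 0 = -8
  P[2] = -14 + 0 = -14
  P[3] = -8 + 4 = -4
  P[4] = -16 + 4 = -12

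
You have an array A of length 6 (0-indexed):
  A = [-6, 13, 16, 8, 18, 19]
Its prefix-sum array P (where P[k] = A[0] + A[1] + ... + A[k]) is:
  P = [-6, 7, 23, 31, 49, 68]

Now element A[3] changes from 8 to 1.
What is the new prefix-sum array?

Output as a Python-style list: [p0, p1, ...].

Change: A[3] 8 -> 1, delta = -7
P[k] for k < 3: unchanged (A[3] not included)
P[k] for k >= 3: shift by delta = -7
  P[0] = -6 + 0 = -6
  P[1] = 7 + 0 = 7
  P[2] = 23 + 0 = 23
  P[3] = 31 + -7 = 24
  P[4] = 49 + -7 = 42
  P[5] = 68 + -7 = 61

Answer: [-6, 7, 23, 24, 42, 61]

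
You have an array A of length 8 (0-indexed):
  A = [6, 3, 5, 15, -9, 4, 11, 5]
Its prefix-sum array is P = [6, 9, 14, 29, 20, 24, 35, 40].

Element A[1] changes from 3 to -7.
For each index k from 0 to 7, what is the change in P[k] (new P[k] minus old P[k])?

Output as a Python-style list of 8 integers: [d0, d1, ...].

Answer: [0, -10, -10, -10, -10, -10, -10, -10]

Derivation:
Element change: A[1] 3 -> -7, delta = -10
For k < 1: P[k] unchanged, delta_P[k] = 0
For k >= 1: P[k] shifts by exactly -10
Delta array: [0, -10, -10, -10, -10, -10, -10, -10]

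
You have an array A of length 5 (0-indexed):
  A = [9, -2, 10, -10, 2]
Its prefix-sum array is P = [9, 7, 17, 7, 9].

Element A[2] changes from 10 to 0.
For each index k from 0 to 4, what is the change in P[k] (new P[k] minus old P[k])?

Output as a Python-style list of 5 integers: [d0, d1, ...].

Element change: A[2] 10 -> 0, delta = -10
For k < 2: P[k] unchanged, delta_P[k] = 0
For k >= 2: P[k] shifts by exactly -10
Delta array: [0, 0, -10, -10, -10]

Answer: [0, 0, -10, -10, -10]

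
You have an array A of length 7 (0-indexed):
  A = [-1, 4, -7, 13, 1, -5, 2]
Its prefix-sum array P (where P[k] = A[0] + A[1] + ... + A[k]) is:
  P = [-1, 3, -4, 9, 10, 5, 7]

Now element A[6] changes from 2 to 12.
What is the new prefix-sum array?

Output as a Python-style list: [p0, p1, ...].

Answer: [-1, 3, -4, 9, 10, 5, 17]

Derivation:
Change: A[6] 2 -> 12, delta = 10
P[k] for k < 6: unchanged (A[6] not included)
P[k] for k >= 6: shift by delta = 10
  P[0] = -1 + 0 = -1
  P[1] = 3 + 0 = 3
  P[2] = -4 + 0 = -4
  P[3] = 9 + 0 = 9
  P[4] = 10 + 0 = 10
  P[5] = 5 + 0 = 5
  P[6] = 7 + 10 = 17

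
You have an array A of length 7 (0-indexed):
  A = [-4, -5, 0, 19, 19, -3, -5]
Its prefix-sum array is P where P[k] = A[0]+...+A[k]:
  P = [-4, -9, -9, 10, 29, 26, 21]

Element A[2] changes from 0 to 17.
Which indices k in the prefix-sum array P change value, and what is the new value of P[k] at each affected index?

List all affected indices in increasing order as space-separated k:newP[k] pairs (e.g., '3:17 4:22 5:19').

Answer: 2:8 3:27 4:46 5:43 6:38

Derivation:
P[k] = A[0] + ... + A[k]
P[k] includes A[2] iff k >= 2
Affected indices: 2, 3, ..., 6; delta = 17
  P[2]: -9 + 17 = 8
  P[3]: 10 + 17 = 27
  P[4]: 29 + 17 = 46
  P[5]: 26 + 17 = 43
  P[6]: 21 + 17 = 38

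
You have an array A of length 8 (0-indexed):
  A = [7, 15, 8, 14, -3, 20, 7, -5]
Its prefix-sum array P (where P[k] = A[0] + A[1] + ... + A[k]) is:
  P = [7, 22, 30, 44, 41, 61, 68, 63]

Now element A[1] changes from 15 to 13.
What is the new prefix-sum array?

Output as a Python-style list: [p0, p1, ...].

Answer: [7, 20, 28, 42, 39, 59, 66, 61]

Derivation:
Change: A[1] 15 -> 13, delta = -2
P[k] for k < 1: unchanged (A[1] not included)
P[k] for k >= 1: shift by delta = -2
  P[0] = 7 + 0 = 7
  P[1] = 22 + -2 = 20
  P[2] = 30 + -2 = 28
  P[3] = 44 + -2 = 42
  P[4] = 41 + -2 = 39
  P[5] = 61 + -2 = 59
  P[6] = 68 + -2 = 66
  P[7] = 63 + -2 = 61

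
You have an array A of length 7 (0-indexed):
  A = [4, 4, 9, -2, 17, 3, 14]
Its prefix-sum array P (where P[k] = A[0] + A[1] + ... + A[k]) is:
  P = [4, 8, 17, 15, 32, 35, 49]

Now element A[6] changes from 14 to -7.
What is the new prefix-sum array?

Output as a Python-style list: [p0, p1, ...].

Answer: [4, 8, 17, 15, 32, 35, 28]

Derivation:
Change: A[6] 14 -> -7, delta = -21
P[k] for k < 6: unchanged (A[6] not included)
P[k] for k >= 6: shift by delta = -21
  P[0] = 4 + 0 = 4
  P[1] = 8 + 0 = 8
  P[2] = 17 + 0 = 17
  P[3] = 15 + 0 = 15
  P[4] = 32 + 0 = 32
  P[5] = 35 + 0 = 35
  P[6] = 49 + -21 = 28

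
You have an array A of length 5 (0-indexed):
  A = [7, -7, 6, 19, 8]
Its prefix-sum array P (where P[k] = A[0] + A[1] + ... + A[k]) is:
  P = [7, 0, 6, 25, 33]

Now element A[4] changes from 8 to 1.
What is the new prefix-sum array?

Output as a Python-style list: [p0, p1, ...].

Change: A[4] 8 -> 1, delta = -7
P[k] for k < 4: unchanged (A[4] not included)
P[k] for k >= 4: shift by delta = -7
  P[0] = 7 + 0 = 7
  P[1] = 0 + 0 = 0
  P[2] = 6 + 0 = 6
  P[3] = 25 + 0 = 25
  P[4] = 33 + -7 = 26

Answer: [7, 0, 6, 25, 26]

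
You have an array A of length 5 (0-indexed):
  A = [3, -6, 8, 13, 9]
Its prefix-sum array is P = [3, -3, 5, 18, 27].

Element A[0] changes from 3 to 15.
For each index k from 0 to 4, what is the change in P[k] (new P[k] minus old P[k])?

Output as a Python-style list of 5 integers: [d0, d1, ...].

Element change: A[0] 3 -> 15, delta = 12
For k < 0: P[k] unchanged, delta_P[k] = 0
For k >= 0: P[k] shifts by exactly 12
Delta array: [12, 12, 12, 12, 12]

Answer: [12, 12, 12, 12, 12]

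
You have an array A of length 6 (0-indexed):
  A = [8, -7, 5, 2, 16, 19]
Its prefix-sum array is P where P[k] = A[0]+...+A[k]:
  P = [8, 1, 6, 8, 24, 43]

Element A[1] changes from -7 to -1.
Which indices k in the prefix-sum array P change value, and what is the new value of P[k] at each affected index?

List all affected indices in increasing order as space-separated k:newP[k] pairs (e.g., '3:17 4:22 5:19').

P[k] = A[0] + ... + A[k]
P[k] includes A[1] iff k >= 1
Affected indices: 1, 2, ..., 5; delta = 6
  P[1]: 1 + 6 = 7
  P[2]: 6 + 6 = 12
  P[3]: 8 + 6 = 14
  P[4]: 24 + 6 = 30
  P[5]: 43 + 6 = 49

Answer: 1:7 2:12 3:14 4:30 5:49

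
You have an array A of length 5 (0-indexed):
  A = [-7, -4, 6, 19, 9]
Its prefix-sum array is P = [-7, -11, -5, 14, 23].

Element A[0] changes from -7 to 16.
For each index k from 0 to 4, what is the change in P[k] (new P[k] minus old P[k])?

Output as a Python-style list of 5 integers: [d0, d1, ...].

Answer: [23, 23, 23, 23, 23]

Derivation:
Element change: A[0] -7 -> 16, delta = 23
For k < 0: P[k] unchanged, delta_P[k] = 0
For k >= 0: P[k] shifts by exactly 23
Delta array: [23, 23, 23, 23, 23]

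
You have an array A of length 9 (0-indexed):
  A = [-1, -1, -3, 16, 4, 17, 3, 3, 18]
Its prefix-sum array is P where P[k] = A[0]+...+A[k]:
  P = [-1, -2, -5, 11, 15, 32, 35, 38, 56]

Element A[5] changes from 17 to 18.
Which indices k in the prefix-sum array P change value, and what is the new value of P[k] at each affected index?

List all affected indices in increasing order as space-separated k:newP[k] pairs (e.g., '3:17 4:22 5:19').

P[k] = A[0] + ... + A[k]
P[k] includes A[5] iff k >= 5
Affected indices: 5, 6, ..., 8; delta = 1
  P[5]: 32 + 1 = 33
  P[6]: 35 + 1 = 36
  P[7]: 38 + 1 = 39
  P[8]: 56 + 1 = 57

Answer: 5:33 6:36 7:39 8:57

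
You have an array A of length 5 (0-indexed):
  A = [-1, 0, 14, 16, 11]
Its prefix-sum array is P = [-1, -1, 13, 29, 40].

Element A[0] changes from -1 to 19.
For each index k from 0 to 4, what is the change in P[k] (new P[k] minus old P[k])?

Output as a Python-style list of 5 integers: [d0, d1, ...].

Answer: [20, 20, 20, 20, 20]

Derivation:
Element change: A[0] -1 -> 19, delta = 20
For k < 0: P[k] unchanged, delta_P[k] = 0
For k >= 0: P[k] shifts by exactly 20
Delta array: [20, 20, 20, 20, 20]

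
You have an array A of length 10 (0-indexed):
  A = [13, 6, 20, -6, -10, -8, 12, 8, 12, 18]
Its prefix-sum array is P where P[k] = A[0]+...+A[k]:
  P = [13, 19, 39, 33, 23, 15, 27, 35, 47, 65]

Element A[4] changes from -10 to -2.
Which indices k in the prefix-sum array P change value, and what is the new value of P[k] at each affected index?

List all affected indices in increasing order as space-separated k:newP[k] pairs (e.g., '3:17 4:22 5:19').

P[k] = A[0] + ... + A[k]
P[k] includes A[4] iff k >= 4
Affected indices: 4, 5, ..., 9; delta = 8
  P[4]: 23 + 8 = 31
  P[5]: 15 + 8 = 23
  P[6]: 27 + 8 = 35
  P[7]: 35 + 8 = 43
  P[8]: 47 + 8 = 55
  P[9]: 65 + 8 = 73

Answer: 4:31 5:23 6:35 7:43 8:55 9:73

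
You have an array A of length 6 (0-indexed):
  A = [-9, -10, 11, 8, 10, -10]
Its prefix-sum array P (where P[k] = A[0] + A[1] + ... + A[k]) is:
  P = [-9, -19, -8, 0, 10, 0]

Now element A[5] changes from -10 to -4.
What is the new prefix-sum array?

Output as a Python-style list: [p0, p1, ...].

Answer: [-9, -19, -8, 0, 10, 6]

Derivation:
Change: A[5] -10 -> -4, delta = 6
P[k] for k < 5: unchanged (A[5] not included)
P[k] for k >= 5: shift by delta = 6
  P[0] = -9 + 0 = -9
  P[1] = -19 + 0 = -19
  P[2] = -8 + 0 = -8
  P[3] = 0 + 0 = 0
  P[4] = 10 + 0 = 10
  P[5] = 0 + 6 = 6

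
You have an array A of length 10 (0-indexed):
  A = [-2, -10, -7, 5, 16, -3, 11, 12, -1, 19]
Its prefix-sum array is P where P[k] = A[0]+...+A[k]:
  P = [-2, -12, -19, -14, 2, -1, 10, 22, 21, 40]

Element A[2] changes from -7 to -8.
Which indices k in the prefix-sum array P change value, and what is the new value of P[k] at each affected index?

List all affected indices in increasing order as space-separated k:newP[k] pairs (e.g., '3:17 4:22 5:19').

P[k] = A[0] + ... + A[k]
P[k] includes A[2] iff k >= 2
Affected indices: 2, 3, ..., 9; delta = -1
  P[2]: -19 + -1 = -20
  P[3]: -14 + -1 = -15
  P[4]: 2 + -1 = 1
  P[5]: -1 + -1 = -2
  P[6]: 10 + -1 = 9
  P[7]: 22 + -1 = 21
  P[8]: 21 + -1 = 20
  P[9]: 40 + -1 = 39

Answer: 2:-20 3:-15 4:1 5:-2 6:9 7:21 8:20 9:39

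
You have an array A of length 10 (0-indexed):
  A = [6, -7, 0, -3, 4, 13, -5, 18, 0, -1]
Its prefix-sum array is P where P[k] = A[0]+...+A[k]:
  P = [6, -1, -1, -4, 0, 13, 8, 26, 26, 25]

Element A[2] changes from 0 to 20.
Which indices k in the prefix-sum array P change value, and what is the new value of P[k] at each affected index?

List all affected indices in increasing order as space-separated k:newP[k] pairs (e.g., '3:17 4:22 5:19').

Answer: 2:19 3:16 4:20 5:33 6:28 7:46 8:46 9:45

Derivation:
P[k] = A[0] + ... + A[k]
P[k] includes A[2] iff k >= 2
Affected indices: 2, 3, ..., 9; delta = 20
  P[2]: -1 + 20 = 19
  P[3]: -4 + 20 = 16
  P[4]: 0 + 20 = 20
  P[5]: 13 + 20 = 33
  P[6]: 8 + 20 = 28
  P[7]: 26 + 20 = 46
  P[8]: 26 + 20 = 46
  P[9]: 25 + 20 = 45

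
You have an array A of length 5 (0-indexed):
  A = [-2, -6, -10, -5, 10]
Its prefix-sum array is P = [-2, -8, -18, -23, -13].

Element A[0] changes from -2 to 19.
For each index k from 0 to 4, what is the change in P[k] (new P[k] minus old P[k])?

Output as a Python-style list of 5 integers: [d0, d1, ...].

Element change: A[0] -2 -> 19, delta = 21
For k < 0: P[k] unchanged, delta_P[k] = 0
For k >= 0: P[k] shifts by exactly 21
Delta array: [21, 21, 21, 21, 21]

Answer: [21, 21, 21, 21, 21]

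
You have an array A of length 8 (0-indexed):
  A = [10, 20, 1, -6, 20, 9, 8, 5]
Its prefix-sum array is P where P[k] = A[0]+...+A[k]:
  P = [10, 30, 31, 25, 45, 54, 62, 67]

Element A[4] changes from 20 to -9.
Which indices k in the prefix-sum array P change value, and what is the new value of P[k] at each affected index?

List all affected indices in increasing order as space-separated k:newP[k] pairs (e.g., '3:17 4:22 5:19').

P[k] = A[0] + ... + A[k]
P[k] includes A[4] iff k >= 4
Affected indices: 4, 5, ..., 7; delta = -29
  P[4]: 45 + -29 = 16
  P[5]: 54 + -29 = 25
  P[6]: 62 + -29 = 33
  P[7]: 67 + -29 = 38

Answer: 4:16 5:25 6:33 7:38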